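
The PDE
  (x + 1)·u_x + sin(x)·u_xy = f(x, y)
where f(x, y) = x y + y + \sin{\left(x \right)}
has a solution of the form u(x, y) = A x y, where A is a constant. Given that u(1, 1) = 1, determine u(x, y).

Answer: u(x, y) = x y

Derivation:
Substitute the ansatz u = A x y into the left-hand side.
Derivatives of the ansatz:
  u_x = A y
  u_xy = A
Term by term:
  (x + 1)·u_x = A x y + A y
  sin(x)·u_xy = A \sin{\left(x \right)}
So the left-hand side equals
  A x y + A y + A \sin{\left(x \right)}
This must equal f(x, y) = x y + y + \sin{\left(x \right)} identically.
Matching coefficients of the independent functions:
  [y, x y, \sin{\left(x \right)}]:  A = 1
Solving: A = 1.
Check against the point condition:
  u(1, 1) = 1  ⟹  A = 1  ✓
Hence u(x, y) = x y.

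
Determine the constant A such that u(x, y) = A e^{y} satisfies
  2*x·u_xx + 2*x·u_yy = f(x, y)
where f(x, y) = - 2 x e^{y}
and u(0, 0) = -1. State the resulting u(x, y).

Substitute the ansatz u = A e^{y} into the left-hand side.
Derivatives of the ansatz:
  u_xx = 0
  u_yy = A e^{y}
Term by term:
  2*x·u_xx = 0
  2*x·u_yy = 2 A x e^{y}
So the left-hand side equals
  2 A x e^{y}
This must equal f(x, y) = - 2 x e^{y} identically.
Matching coefficients of the independent functions:
  [x e^{y}]:  2 A = -2
Solving: A = -1.
Check against the point condition:
  u(0, 0) = -1  ⟹  A = -1  ✓
Hence u(x, y) = - e^{y}.

Answer: u(x, y) = - e^{y}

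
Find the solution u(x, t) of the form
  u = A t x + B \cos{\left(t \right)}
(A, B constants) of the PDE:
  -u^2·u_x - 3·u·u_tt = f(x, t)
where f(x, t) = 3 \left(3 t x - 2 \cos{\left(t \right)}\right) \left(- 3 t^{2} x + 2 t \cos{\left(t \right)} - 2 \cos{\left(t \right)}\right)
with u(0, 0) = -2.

Substitute the ansatz u = A t x + B \cos{\left(t \right)} into the left-hand side.
Derivatives of the ansatz:
  u_x = A t
  u_tt = - B \cos{\left(t \right)}
Term by term:
  -u^2·u_x = - A^{3} t^{3} x^{2} - 2 A^{2} B t^{2} x \cos{\left(t \right)} - A B^{2} t \cos^{2}{\left(t \right)}
  -3·u·u_tt = 3 A B t x \cos{\left(t \right)} + 3 B^{2} \cos^{2}{\left(t \right)}
So the left-hand side equals
  - A^{3} t^{3} x^{2} - 2 A^{2} B t^{2} x \cos{\left(t \right)} - A B^{2} t \cos^{2}{\left(t \right)} + 3 A B t x \cos{\left(t \right)} + 3 B^{2} \cos^{2}{\left(t \right)}
This must equal f(x, t) identically; expanded, f = - 27 t^{3} x^{2} + 36 t^{2} x \cos{\left(t \right)} - 18 t x \cos{\left(t \right)} - 12 t \cos^{2}{\left(t \right)} + 12 \cos^{2}{\left(t \right)}.
Matching coefficients of the independent functions:
  [t \cos^{2}{\left(t \right)}]:  - A B^{2} = -12
  [t^{3} x^{2}]:  - A^{3} = -27
  [t x \cos{\left(t \right)}]:  3 A B = -18
  [t^{2} x \cos{\left(t \right)}]:  - 2 A^{2} B = 36
  [\cos^{2}{\left(t \right)}]:  3 B^{2} = 12
Solving: A = 3, B = -2.
Check against the point condition:
  u(0, 0) = -2  ⟹  B = -2  ✓
Hence u(x, t) = 3 t x - 2 \cos{\left(t \right)}.

Answer: u(x, t) = 3 t x - 2 \cos{\left(t \right)}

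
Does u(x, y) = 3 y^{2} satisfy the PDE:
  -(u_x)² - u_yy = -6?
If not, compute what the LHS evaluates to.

Evaluate each term of the left-hand side for u = 3 y^{2}.
Derivatives:
  u_x = 0
  u_yy = 6
Terms:
  -(u_x)² = 0
  -u_yy = -6
Sum: LHS = -6
This is exactly the given right-hand side, so u is a solution.

Answer: Yes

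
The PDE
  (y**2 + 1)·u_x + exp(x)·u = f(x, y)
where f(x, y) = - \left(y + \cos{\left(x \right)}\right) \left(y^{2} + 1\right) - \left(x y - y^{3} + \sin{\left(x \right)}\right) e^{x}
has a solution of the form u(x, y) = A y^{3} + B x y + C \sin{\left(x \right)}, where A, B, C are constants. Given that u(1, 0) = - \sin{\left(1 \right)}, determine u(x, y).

Substitute the ansatz u = A y^{3} + B x y + C \sin{\left(x \right)} into the left-hand side.
Derivatives of the ansatz:
  u_x = B y + C \cos{\left(x \right)}
Term by term:
  (y**2 + 1)·u_x = B y^{3} + B y + C y^{2} \cos{\left(x \right)} + C \cos{\left(x \right)}
  exp(x)·u = A y^{3} e^{x} + B x y e^{x} + C e^{x} \sin{\left(x \right)}
So the left-hand side equals
  A y^{3} e^{x} + B x y e^{x} + B y^{3} + B y + C y^{2} \cos{\left(x \right)} + C e^{x} \sin{\left(x \right)} + C \cos{\left(x \right)}
This must equal f(x, y) identically; expanded, f = - x y e^{x} + y^{3} e^{x} - y^{3} - y^{2} \cos{\left(x \right)} - y - e^{x} \sin{\left(x \right)} - \cos{\left(x \right)}.
Matching coefficients of the independent functions:
  [y, y^{3}, x y e^{x}]:  B = -1
  [y^{2} \cos{\left(x \right)}, e^{x} \sin{\left(x \right)}, \cos{\left(x \right)}]:  C = -1
  [y^{3} e^{x}]:  A = 1
Solving: A = 1, B = -1, C = -1.
Check against the point condition:
  u(1, 0) = - \sin{\left(1 \right)}  ⟹  C \sin{\left(1 \right)} = - \sin{\left(1 \right)}  ✓
Hence u(x, y) = - x y + y^{3} - \sin{\left(x \right)}.

Answer: u(x, y) = - x y + y^{3} - \sin{\left(x \right)}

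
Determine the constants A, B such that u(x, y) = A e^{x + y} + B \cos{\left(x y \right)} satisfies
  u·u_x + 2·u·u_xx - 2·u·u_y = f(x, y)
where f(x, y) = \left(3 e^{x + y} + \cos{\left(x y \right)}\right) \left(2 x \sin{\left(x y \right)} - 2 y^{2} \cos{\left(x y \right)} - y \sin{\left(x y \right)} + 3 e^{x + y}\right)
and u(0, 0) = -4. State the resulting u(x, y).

Answer: u(x, y) = - 3 e^{x + y} - \cos{\left(x y \right)}

Derivation:
Substitute the ansatz u = A e^{x + y} + B \cos{\left(x y \right)} into the left-hand side.
Derivatives of the ansatz:
  u_x = A e^{x} e^{y} - B y \sin{\left(x y \right)}
  u_xx = A e^{x} e^{y} - B y^{2} \cos{\left(x y \right)}
  u_y = A e^{x} e^{y} - B x \sin{\left(x y \right)}
Term by term:
  u·u_x = A^{2} e^{2 x} e^{2 y} - A B y e^{x} e^{y} \sin{\left(x y \right)} + A B e^{x} e^{y} \cos{\left(x y \right)} - B^{2} y \sin{\left(x y \right)} \cos{\left(x y \right)}
  2·u·u_xx = 2 A^{2} e^{2 x} e^{2 y} - 2 A B y^{2} e^{x} e^{y} \cos{\left(x y \right)} + 2 A B e^{x} e^{y} \cos{\left(x y \right)} - 2 B^{2} y^{2} \cos^{2}{\left(x y \right)}
  -2·u·u_y = - 2 A^{2} e^{2 x} e^{2 y} + 2 A B x e^{x} e^{y} \sin{\left(x y \right)} - 2 A B e^{x} e^{y} \cos{\left(x y \right)} + 2 B^{2} x \sin{\left(x y \right)} \cos{\left(x y \right)}
So the left-hand side equals
  A^{2} e^{2 x} e^{2 y} + 2 A B x e^{x} e^{y} \sin{\left(x y \right)} - 2 A B y^{2} e^{x} e^{y} \cos{\left(x y \right)} - A B y e^{x} e^{y} \sin{\left(x y \right)} + A B e^{x} e^{y} \cos{\left(x y \right)} + 2 B^{2} x \sin{\left(x y \right)} \cos{\left(x y \right)} - 2 B^{2} y^{2} \cos^{2}{\left(x y \right)} - B^{2} y \sin{\left(x y \right)} \cos{\left(x y \right)}
This must equal f(x, y) identically; expanded, f = 6 x e^{x} e^{y} \sin{\left(x y \right)} + 2 x \sin{\left(x y \right)} \cos{\left(x y \right)} - 6 y^{2} e^{x} e^{y} \cos{\left(x y \right)} - 2 y^{2} \cos^{2}{\left(x y \right)} - 3 y e^{x} e^{y} \sin{\left(x y \right)} - y \sin{\left(x y \right)} \cos{\left(x y \right)} + 9 e^{2 x} e^{2 y} + 3 e^{x} e^{y} \cos{\left(x y \right)}.
Matching coefficients of the independent functions:
  [y^{2} \cos^{2}{\left(x y \right)}]:  - 2 B^{2} = -2
  [e^{2 x} e^{2 y}]:  A^{2} = 9
  [x \sin{\left(x y \right)} \cos{\left(x y \right)}]:  2 B^{2} = 2
  [y \sin{\left(x y \right)} \cos{\left(x y \right)}]:  - B^{2} = -1
  [e^{x} e^{y} \cos{\left(x y \right)}]:  A B = 3
  [x e^{x} e^{y} \sin{\left(x y \right)}]:  2 A B = 6
  [y e^{x} e^{y} \sin{\left(x y \right)}]:  - A B = -3
  [y^{2} e^{x} e^{y} \cos{\left(x y \right)}]:  - 2 A B = -6
These equations allow (A, B) = (-3, -1) or (3, 1).
Impose the point condition(s):
  u(0, 0) = -4  ⟹  A + B = -4
Only A = -3, B = -1 satisfies everything.
Hence u(x, y) = - 3 e^{x + y} - \cos{\left(x y \right)}.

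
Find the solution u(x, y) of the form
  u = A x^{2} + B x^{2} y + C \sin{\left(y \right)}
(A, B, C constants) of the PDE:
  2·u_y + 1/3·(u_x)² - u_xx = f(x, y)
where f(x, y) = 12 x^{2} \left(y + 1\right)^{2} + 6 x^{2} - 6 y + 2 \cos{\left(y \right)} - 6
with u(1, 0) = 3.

Substitute the ansatz u = A x^{2} + B x^{2} y + C \sin{\left(y \right)} into the left-hand side.
Derivatives of the ansatz:
  u_y = B x^{2} + C \cos{\left(y \right)}
  u_x = 2 A x + 2 B x y
  u_xx = 2 A + 2 B y
Term by term:
  2·u_y = 2 B x^{2} + 2 C \cos{\left(y \right)}
  1/3·(u_x)² = \frac{4 A^{2} x^{2}}{3} + \frac{8 A B x^{2} y}{3} + \frac{4 B^{2} x^{2} y^{2}}{3}
  -u_xx = - 2 A - 2 B y
So the left-hand side equals
  \frac{4 A^{2} x^{2}}{3} + \frac{8 A B x^{2} y}{3} - 2 A + \frac{4 B^{2} x^{2} y^{2}}{3} + 2 B x^{2} - 2 B y + 2 C \cos{\left(y \right)}
This must equal f(x, y) identically; expanded, f = 12 x^{2} y^{2} + 24 x^{2} y + 18 x^{2} - 6 y + 2 \cos{\left(y \right)} - 6.
Matching coefficients of the independent functions:
  [constant term]:  - 2 A = -6
  [x^{2}]:  \frac{4 A^{2}}{3} + 2 B = 18
  [y]:  - 2 B = -6
  [x^{2} y]:  \frac{8 A B}{3} = 24
  [x^{2} y^{2}]:  \frac{4 B^{2}}{3} = 12
  [\cos{\left(y \right)}]:  2 C = 2
Solving: A = 3, B = 3, C = 1.
Check against the point condition:
  u(1, 0) = 3  ⟹  A = 3  ✓
Hence u(x, y) = 3 x^{2} y + 3 x^{2} + \sin{\left(y \right)}.

Answer: u(x, y) = 3 x^{2} y + 3 x^{2} + \sin{\left(y \right)}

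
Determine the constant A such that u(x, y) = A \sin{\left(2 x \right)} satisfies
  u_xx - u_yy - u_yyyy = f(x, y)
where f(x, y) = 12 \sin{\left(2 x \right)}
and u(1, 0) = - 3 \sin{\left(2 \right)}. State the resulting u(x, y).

Substitute the ansatz u = A \sin{\left(2 x \right)} into the left-hand side.
Derivatives of the ansatz:
  u_xx = - 4 A \sin{\left(2 x \right)}
  u_yy = 0
  u_yyyy = 0
Term by term:
  u_xx = - 4 A \sin{\left(2 x \right)}
  -u_yy = 0
  -u_yyyy = 0
So the left-hand side equals
  - 4 A \sin{\left(2 x \right)}
This must equal f(x, y) = 12 \sin{\left(2 x \right)} identically.
Matching coefficients of the independent functions:
  [\sin{\left(2 x \right)}]:  - 4 A = 12
Solving: A = -3.
Check against the point condition:
  u(1, 0) = - 3 \sin{\left(2 \right)}  ⟹  A \sin{\left(2 \right)} = - 3 \sin{\left(2 \right)}  ✓
Hence u(x, y) = - 3 \sin{\left(2 x \right)}.

Answer: u(x, y) = - 3 \sin{\left(2 x \right)}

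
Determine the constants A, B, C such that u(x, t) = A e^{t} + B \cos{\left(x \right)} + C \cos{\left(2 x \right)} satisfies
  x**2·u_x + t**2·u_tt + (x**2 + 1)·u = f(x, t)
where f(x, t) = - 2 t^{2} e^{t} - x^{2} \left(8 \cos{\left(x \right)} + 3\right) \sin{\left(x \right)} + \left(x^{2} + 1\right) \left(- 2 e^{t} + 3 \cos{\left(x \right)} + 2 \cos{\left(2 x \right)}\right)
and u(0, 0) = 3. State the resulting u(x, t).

Answer: u(x, t) = - 2 e^{t} + 3 \cos{\left(x \right)} + 2 \cos{\left(2 x \right)}

Derivation:
Substitute the ansatz u = A e^{t} + B \cos{\left(x \right)} + C \cos{\left(2 x \right)} into the left-hand side.
Derivatives of the ansatz:
  u_x = - B \sin{\left(x \right)} - 2 C \sin{\left(2 x \right)}
  u_tt = A e^{t}
Term by term:
  x**2·u_x = - B x^{2} \sin{\left(x \right)} - 2 C x^{2} \sin{\left(2 x \right)}
  t**2·u_tt = A t^{2} e^{t}
  (x**2 + 1)·u = A x^{2} e^{t} + A e^{t} + B x^{2} \cos{\left(x \right)} + B \cos{\left(x \right)} + C x^{2} \cos{\left(2 x \right)} + C \cos{\left(2 x \right)}
So the left-hand side equals
  A t^{2} e^{t} + A x^{2} e^{t} + A e^{t} - B x^{2} \sin{\left(x \right)} + B x^{2} \cos{\left(x \right)} + B \cos{\left(x \right)} - 2 C x^{2} \sin{\left(2 x \right)} + C x^{2} \cos{\left(2 x \right)} + C \cos{\left(2 x \right)}
This must equal f(x, t) identically; expanded, f = - 2 t^{2} e^{t} - 2 x^{2} e^{t} - 3 x^{2} \sin{\left(x \right)} - 4 x^{2} \sin{\left(2 x \right)} + 3 x^{2} \cos{\left(x \right)} + 2 x^{2} \cos{\left(2 x \right)} - 2 e^{t} + 3 \cos{\left(x \right)} + 2 \cos{\left(2 x \right)}.
Matching coefficients of the independent functions:
  [t^{2} e^{t}, x^{2} e^{t}, e^{t}]:  A = -2
  [x^{2} \sin{\left(x \right)}]:  - B = -3
  [x^{2} \sin{\left(2 x \right)}]:  - 2 C = -4
  [x^{2} \cos{\left(x \right)}, \cos{\left(x \right)}]:  B = 3
  [x^{2} \cos{\left(2 x \right)}, \cos{\left(2 x \right)}]:  C = 2
Solving: A = -2, B = 3, C = 2.
Check against the point condition:
  u(0, 0) = 3  ⟹  A + B + C = 3  ✓
Hence u(x, t) = - 2 e^{t} + 3 \cos{\left(x \right)} + 2 \cos{\left(2 x \right)}.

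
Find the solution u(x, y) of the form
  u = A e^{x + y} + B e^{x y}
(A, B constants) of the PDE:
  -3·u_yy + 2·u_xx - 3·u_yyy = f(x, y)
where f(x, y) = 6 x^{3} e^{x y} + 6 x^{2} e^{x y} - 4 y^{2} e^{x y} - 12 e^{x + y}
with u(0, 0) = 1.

Substitute the ansatz u = A e^{x + y} + B e^{x y} into the left-hand side.
Derivatives of the ansatz:
  u_yy = A e^{x} e^{y} + B x^{2} e^{x y}
  u_xx = A e^{x} e^{y} + B y^{2} e^{x y}
  u_yyy = A e^{x} e^{y} + B x^{3} e^{x y}
Term by term:
  -3·u_yy = - 3 A e^{x} e^{y} - 3 B x^{2} e^{x y}
  2·u_xx = 2 A e^{x} e^{y} + 2 B y^{2} e^{x y}
  -3·u_yyy = - 3 A e^{x} e^{y} - 3 B x^{3} e^{x y}
So the left-hand side equals
  - 4 A e^{x} e^{y} - 3 B x^{3} e^{x y} - 3 B x^{2} e^{x y} + 2 B y^{2} e^{x y}
This must equal f(x, y) identically; expanded, f = 6 x^{3} e^{x y} + 6 x^{2} e^{x y} - 4 y^{2} e^{x y} - 12 e^{x} e^{y}.
Matching coefficients of the independent functions:
  [x^{2} e^{x y}, x^{3} e^{x y}]:  - 3 B = 6
  [y^{2} e^{x y}]:  2 B = -4
  [e^{x} e^{y}]:  - 4 A = -12
Solving: A = 3, B = -2.
Check against the point condition:
  u(0, 0) = 1  ⟹  A + B = 1  ✓
Hence u(x, y) = - 2 e^{x y} + 3 e^{x + y}.

Answer: u(x, y) = - 2 e^{x y} + 3 e^{x + y}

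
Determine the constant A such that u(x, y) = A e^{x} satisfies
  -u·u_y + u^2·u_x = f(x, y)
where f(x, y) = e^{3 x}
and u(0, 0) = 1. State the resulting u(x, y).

Substitute the ansatz u = A e^{x} into the left-hand side.
Derivatives of the ansatz:
  u_y = 0
  u_x = A e^{x}
Term by term:
  -u·u_y = 0
  u^2·u_x = A^{3} e^{3 x}
So the left-hand side equals
  A^{3} e^{3 x}
This must equal f(x, y) = e^{3 x} identically.
Matching coefficients of the independent functions:
  [e^{3 x}]:  A^{3} = 1
Solving: A = 1.
Check against the point condition:
  u(0, 0) = 1  ⟹  A = 1  ✓
Hence u(x, y) = e^{x}.

Answer: u(x, y) = e^{x}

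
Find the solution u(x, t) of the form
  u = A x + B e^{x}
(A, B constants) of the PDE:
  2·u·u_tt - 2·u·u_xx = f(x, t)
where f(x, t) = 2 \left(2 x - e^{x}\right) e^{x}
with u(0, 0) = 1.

Substitute the ansatz u = A x + B e^{x} into the left-hand side.
Derivatives of the ansatz:
  u_tt = 0
  u_xx = B e^{x}
Term by term:
  2·u·u_tt = 0
  -2·u·u_xx = - 2 A B x e^{x} - 2 B^{2} e^{2 x}
So the left-hand side equals
  - 2 A B x e^{x} - 2 B^{2} e^{2 x}
This must equal f(x, t) = 2 \left(2 x - e^{x}\right) e^{x} identically.
Matching coefficients of the independent functions:
  [x e^{x}]:  - 2 A B = 4
  [e^{2 x}]:  - 2 B^{2} = -2
These equations allow (A, B) = (-2, 1) or (2, -1).
Impose the point condition(s):
  u(0, 0) = 1  ⟹  B = 1
Only A = -2, B = 1 satisfies everything.
Hence u(x, t) = - 2 x + e^{x}.

Answer: u(x, t) = - 2 x + e^{x}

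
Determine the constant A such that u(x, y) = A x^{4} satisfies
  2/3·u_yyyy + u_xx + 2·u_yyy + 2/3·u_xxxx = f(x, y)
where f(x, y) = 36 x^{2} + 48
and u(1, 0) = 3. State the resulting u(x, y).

Substitute the ansatz u = A x^{4} into the left-hand side.
Derivatives of the ansatz:
  u_yyyy = 0
  u_xx = 12 A x^{2}
  u_yyy = 0
  u_xxxx = 24 A
Term by term:
  2/3·u_yyyy = 0
  u_xx = 12 A x^{2}
  2·u_yyy = 0
  2/3·u_xxxx = 16 A
So the left-hand side equals
  12 A x^{2} + 16 A
This must equal f(x, y) = 36 x^{2} + 48 identically.
Matching coefficients of the independent functions:
  [constant term]:  16 A = 48
  [x^{2}]:  12 A = 36
Solving: A = 3.
Check against the point condition:
  u(1, 0) = 3  ⟹  A = 3  ✓
Hence u(x, y) = 3 x^{4}.

Answer: u(x, y) = 3 x^{4}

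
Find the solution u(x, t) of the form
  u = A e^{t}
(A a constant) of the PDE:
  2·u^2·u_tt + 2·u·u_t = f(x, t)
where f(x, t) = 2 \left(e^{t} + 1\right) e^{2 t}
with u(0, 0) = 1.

Substitute the ansatz u = A e^{t} into the left-hand side.
Derivatives of the ansatz:
  u_tt = A e^{t}
  u_t = A e^{t}
Term by term:
  2·u^2·u_tt = 2 A^{3} e^{3 t}
  2·u·u_t = 2 A^{2} e^{2 t}
So the left-hand side equals
  2 A^{3} e^{3 t} + 2 A^{2} e^{2 t}
This must equal f(x, t) = 2 \left(e^{t} + 1\right) e^{2 t} identically.
Matching coefficients of the independent functions:
  [e^{2 t}]:  2 A^{2} = 2
  [e^{3 t}]:  2 A^{3} = 2
Solving: A = 1.
Check against the point condition:
  u(0, 0) = 1  ⟹  A = 1  ✓
Hence u(x, t) = e^{t}.

Answer: u(x, t) = e^{t}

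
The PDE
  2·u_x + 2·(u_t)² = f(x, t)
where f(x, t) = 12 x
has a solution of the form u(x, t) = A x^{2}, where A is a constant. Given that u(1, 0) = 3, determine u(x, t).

Substitute the ansatz u = A x^{2} into the left-hand side.
Derivatives of the ansatz:
  u_x = 2 A x
  u_t = 0
Term by term:
  2·u_x = 4 A x
  2·(u_t)² = 0
So the left-hand side equals
  4 A x
This must equal f(x, t) = 12 x identically.
Matching coefficients of the independent functions:
  [x]:  4 A = 12
Solving: A = 3.
Check against the point condition:
  u(1, 0) = 3  ⟹  A = 3  ✓
Hence u(x, t) = 3 x^{2}.

Answer: u(x, t) = 3 x^{2}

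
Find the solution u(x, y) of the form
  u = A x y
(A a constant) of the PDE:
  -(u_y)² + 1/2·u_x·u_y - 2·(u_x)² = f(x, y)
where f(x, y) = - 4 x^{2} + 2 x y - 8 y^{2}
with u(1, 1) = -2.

Substitute the ansatz u = A x y into the left-hand side.
Derivatives of the ansatz:
  u_y = A x
  u_x = A y
Term by term:
  -(u_y)² = - A^{2} x^{2}
  1/2·u_x·u_y = \frac{A^{2} x y}{2}
  -2·(u_x)² = - 2 A^{2} y^{2}
So the left-hand side equals
  - A^{2} x^{2} + \frac{A^{2} x y}{2} - 2 A^{2} y^{2}
This must equal f(x, y) = - 4 x^{2} + 2 x y - 8 y^{2} identically.
Matching coefficients of the independent functions:
  [x^{2}]:  - A^{2} = -4
  [y^{2}]:  - 2 A^{2} = -8
  [x y]:  \frac{A^{2}}{2} = 2
These equations allow (A) = (-2) or (2).
Impose the point condition(s):
  u(1, 1) = -2  ⟹  A = -2
Only A = -2 satisfies everything.
Hence u(x, y) = - 2 x y.

Answer: u(x, y) = - 2 x y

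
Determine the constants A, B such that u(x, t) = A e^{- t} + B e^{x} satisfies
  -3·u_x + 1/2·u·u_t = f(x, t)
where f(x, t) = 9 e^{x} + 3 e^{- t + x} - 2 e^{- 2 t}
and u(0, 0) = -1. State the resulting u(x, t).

Substitute the ansatz u = A e^{- t} + B e^{x} into the left-hand side.
Derivatives of the ansatz:
  u_x = B e^{x}
  u_t = - A e^{- t}
Term by term:
  -3·u_x = - 3 B e^{x}
  1/2·u·u_t = - \frac{A^{2} e^{- 2 t}}{2} - \frac{A B e^{- t} e^{x}}{2}
So the left-hand side equals
  - \frac{A^{2} e^{- 2 t}}{2} - \frac{A B e^{- t} e^{x}}{2} - 3 B e^{x}
This must equal f(x, t) identically; expanded, f = 9 e^{x} + 3 e^{- t} e^{x} - 2 e^{- 2 t}.
Matching coefficients of the independent functions:
  [e^{- t} e^{x}]:  - \frac{A B}{2} = 3
  [e^{- 2 t}]:  - \frac{A^{2}}{2} = -2
  [e^{x}]:  - 3 B = 9
Solving: A = 2, B = -3.
Check against the point condition:
  u(0, 0) = -1  ⟹  A + B = -1  ✓
Hence u(x, t) = - 3 e^{x} + 2 e^{- t}.

Answer: u(x, t) = - 3 e^{x} + 2 e^{- t}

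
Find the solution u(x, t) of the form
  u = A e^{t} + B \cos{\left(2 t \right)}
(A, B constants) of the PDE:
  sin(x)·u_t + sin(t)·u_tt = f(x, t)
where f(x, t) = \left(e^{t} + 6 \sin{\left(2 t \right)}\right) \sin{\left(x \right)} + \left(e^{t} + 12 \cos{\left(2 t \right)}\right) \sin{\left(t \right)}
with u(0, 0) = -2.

Substitute the ansatz u = A e^{t} + B \cos{\left(2 t \right)} into the left-hand side.
Derivatives of the ansatz:
  u_t = A e^{t} - 2 B \sin{\left(2 t \right)}
  u_tt = A e^{t} - 4 B \cos{\left(2 t \right)}
Term by term:
  sin(x)·u_t = A e^{t} \sin{\left(x \right)} - 2 B \sin{\left(2 t \right)} \sin{\left(x \right)}
  sin(t)·u_tt = A e^{t} \sin{\left(t \right)} - 4 B \sin{\left(t \right)} \cos{\left(2 t \right)}
So the left-hand side equals
  A e^{t} \sin{\left(t \right)} + A e^{t} \sin{\left(x \right)} - 4 B \sin{\left(t \right)} \cos{\left(2 t \right)} - 2 B \sin{\left(2 t \right)} \sin{\left(x \right)}
This must equal f(x, t) identically; expanded, f = e^{t} \sin{\left(t \right)} + e^{t} \sin{\left(x \right)} + 12 \sin{\left(t \right)} \cos{\left(2 t \right)} + 6 \sin{\left(2 t \right)} \sin{\left(x \right)}.
Matching coefficients of the independent functions:
  [e^{t} \sin{\left(t \right)}, e^{t} \sin{\left(x \right)}]:  A = 1
  [\sin{\left(t \right)} \cos{\left(2 t \right)}]:  - 4 B = 12
  [\sin{\left(2 t \right)} \sin{\left(x \right)}]:  - 2 B = 6
Solving: A = 1, B = -3.
Check against the point condition:
  u(0, 0) = -2  ⟹  A + B = -2  ✓
Hence u(x, t) = e^{t} - 3 \cos{\left(2 t \right)}.

Answer: u(x, t) = e^{t} - 3 \cos{\left(2 t \right)}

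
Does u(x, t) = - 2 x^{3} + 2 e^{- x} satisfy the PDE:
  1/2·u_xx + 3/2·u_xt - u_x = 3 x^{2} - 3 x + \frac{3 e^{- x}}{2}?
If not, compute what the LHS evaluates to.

Evaluate each term of the left-hand side for u = - 2 x^{3} + 2 e^{- x}.
Derivatives:
  u_xx = - 12 x + 2 e^{- x}
  u_xt = 0
  u_x = - 6 x^{2} - 2 e^{- x}
Terms:
  1/2·u_xx = - 6 x + e^{- x}
  3/2·u_xt = 0
  -u_x = 6 x^{2} + 2 e^{- x}
Sum: LHS = 6 x^{2} - 6 x + 3 e^{- x}
Given right-hand side: 3 x^{2} - 3 x + \frac{3 e^{- x}}{2}. Difference LHS − RHS = 3 x^{2} - 3 x + \frac{3 e^{- x}}{2} ≠ 0, so u is not a solution.

Answer: No, the LHS evaluates to 6 x^{2} - 6 x + 3 e^{- x}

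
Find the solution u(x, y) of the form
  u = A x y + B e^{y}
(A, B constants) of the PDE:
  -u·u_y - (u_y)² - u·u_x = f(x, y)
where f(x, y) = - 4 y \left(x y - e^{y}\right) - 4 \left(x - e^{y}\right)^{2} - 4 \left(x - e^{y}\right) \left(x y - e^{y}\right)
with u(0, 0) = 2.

Substitute the ansatz u = A x y + B e^{y} into the left-hand side.
Derivatives of the ansatz:
  u_y = A x + B e^{y}
  u_x = A y
Term by term:
  -u·u_y = - A^{2} x^{2} y - A B x y e^{y} - A B x e^{y} - B^{2} e^{2 y}
  -(u_y)² = - A^{2} x^{2} - 2 A B x e^{y} - B^{2} e^{2 y}
  -u·u_x = - A^{2} x y^{2} - A B y e^{y}
So the left-hand side equals
  - A^{2} x^{2} y - A^{2} x^{2} - A^{2} x y^{2} - A B x y e^{y} - 3 A B x e^{y} - A B y e^{y} - 2 B^{2} e^{2 y}
This must equal f(x, y) identically; expanded, f = - 4 x^{2} y - 4 x^{2} - 4 x y^{2} + 4 x y e^{y} + 12 x e^{y} + 4 y e^{y} - 8 e^{2 y}.
Matching coefficients of the independent functions:
  [x^{2}, x y^{2}, x^{2} y]:  - A^{2} = -4
  [x e^{y}]:  - 3 A B = 12
  [y e^{y}, x y e^{y}]:  - A B = 4
  [e^{2 y}]:  - 2 B^{2} = -8
These equations allow (A, B) = (-2, 2) or (2, -2).
Impose the point condition(s):
  u(0, 0) = 2  ⟹  B = 2
Only A = -2, B = 2 satisfies everything.
Hence u(x, y) = - 2 x y + 2 e^{y}.

Answer: u(x, y) = - 2 x y + 2 e^{y}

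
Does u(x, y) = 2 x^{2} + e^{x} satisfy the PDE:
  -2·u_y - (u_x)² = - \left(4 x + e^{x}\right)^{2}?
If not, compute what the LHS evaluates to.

Evaluate each term of the left-hand side for u = 2 x^{2} + e^{x}.
Derivatives:
  u_y = 0
  u_x = 4 x + e^{x}
Terms:
  -2·u_y = 0
  -(u_x)² = - \left(4 x + e^{x}\right)^{2}
Sum: LHS = - \left(4 x + e^{x}\right)^{2}
This is exactly the given right-hand side, so u is a solution.

Answer: Yes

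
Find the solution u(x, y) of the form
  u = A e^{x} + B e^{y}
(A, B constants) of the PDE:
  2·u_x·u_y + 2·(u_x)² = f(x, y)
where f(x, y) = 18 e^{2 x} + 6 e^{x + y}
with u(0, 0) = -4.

Substitute the ansatz u = A e^{x} + B e^{y} into the left-hand side.
Derivatives of the ansatz:
  u_x = A e^{x}
  u_y = B e^{y}
Term by term:
  2·u_x·u_y = 2 A B e^{x} e^{y}
  2·(u_x)² = 2 A^{2} e^{2 x}
So the left-hand side equals
  2 A^{2} e^{2 x} + 2 A B e^{x} e^{y}
This must equal f(x, y) identically; expanded, f = 18 e^{2 x} + 6 e^{x} e^{y}.
Matching coefficients of the independent functions:
  [e^{x} e^{y}]:  2 A B = 6
  [e^{2 x}]:  2 A^{2} = 18
These equations allow (A, B) = (-3, -1) or (3, 1).
Impose the point condition(s):
  u(0, 0) = -4  ⟹  A + B = -4
Only A = -3, B = -1 satisfies everything.
Hence u(x, y) = - 3 e^{x} - e^{y}.

Answer: u(x, y) = - 3 e^{x} - e^{y}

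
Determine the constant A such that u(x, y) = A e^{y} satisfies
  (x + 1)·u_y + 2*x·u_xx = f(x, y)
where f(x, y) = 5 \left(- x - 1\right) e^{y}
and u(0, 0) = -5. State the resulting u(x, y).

Substitute the ansatz u = A e^{y} into the left-hand side.
Derivatives of the ansatz:
  u_y = A e^{y}
  u_xx = 0
Term by term:
  (x + 1)·u_y = A x e^{y} + A e^{y}
  2*x·u_xx = 0
So the left-hand side equals
  A x e^{y} + A e^{y}
This must equal f(x, y) identically; expanded, f = - 5 x e^{y} - 5 e^{y}.
Matching coefficients of the independent functions:
  [x e^{y}, e^{y}]:  A = -5
Solving: A = -5.
Check against the point condition:
  u(0, 0) = -5  ⟹  A = -5  ✓
Hence u(x, y) = - 5 e^{y}.

Answer: u(x, y) = - 5 e^{y}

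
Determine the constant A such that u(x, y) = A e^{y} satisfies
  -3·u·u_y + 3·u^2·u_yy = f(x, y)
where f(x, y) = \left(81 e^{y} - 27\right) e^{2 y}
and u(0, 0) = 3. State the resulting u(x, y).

Answer: u(x, y) = 3 e^{y}

Derivation:
Substitute the ansatz u = A e^{y} into the left-hand side.
Derivatives of the ansatz:
  u_y = A e^{y}
  u_yy = A e^{y}
Term by term:
  -3·u·u_y = - 3 A^{2} e^{2 y}
  3·u^2·u_yy = 3 A^{3} e^{3 y}
So the left-hand side equals
  3 A^{3} e^{3 y} - 3 A^{2} e^{2 y}
This must equal f(x, y) = \left(81 e^{y} - 27\right) e^{2 y} identically.
Matching coefficients of the independent functions:
  [e^{2 y}]:  - 3 A^{2} = -27
  [e^{3 y}]:  3 A^{3} = 81
Solving: A = 3.
Check against the point condition:
  u(0, 0) = 3  ⟹  A = 3  ✓
Hence u(x, y) = 3 e^{y}.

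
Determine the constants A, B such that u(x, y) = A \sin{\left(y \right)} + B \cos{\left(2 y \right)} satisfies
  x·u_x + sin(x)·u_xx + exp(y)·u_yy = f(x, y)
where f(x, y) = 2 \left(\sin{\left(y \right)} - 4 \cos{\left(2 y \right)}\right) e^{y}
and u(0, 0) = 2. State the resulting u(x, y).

Substitute the ansatz u = A \sin{\left(y \right)} + B \cos{\left(2 y \right)} into the left-hand side.
Derivatives of the ansatz:
  u_x = 0
  u_xx = 0
  u_yy = - A \sin{\left(y \right)} - 4 B \cos{\left(2 y \right)}
Term by term:
  x·u_x = 0
  sin(x)·u_xx = 0
  exp(y)·u_yy = - A e^{y} \sin{\left(y \right)} - 4 B e^{y} \cos{\left(2 y \right)}
So the left-hand side equals
  - A e^{y} \sin{\left(y \right)} - 4 B e^{y} \cos{\left(2 y \right)}
This must equal f(x, y) identically; expanded, f = 2 e^{y} \sin{\left(y \right)} - 8 e^{y} \cos{\left(2 y \right)}.
Matching coefficients of the independent functions:
  [e^{y} \sin{\left(y \right)}]:  - A = 2
  [e^{y} \cos{\left(2 y \right)}]:  - 4 B = -8
Solving: A = -2, B = 2.
Check against the point condition:
  u(0, 0) = 2  ⟹  B = 2  ✓
Hence u(x, y) = - 2 \sin{\left(y \right)} + 2 \cos{\left(2 y \right)}.

Answer: u(x, y) = - 2 \sin{\left(y \right)} + 2 \cos{\left(2 y \right)}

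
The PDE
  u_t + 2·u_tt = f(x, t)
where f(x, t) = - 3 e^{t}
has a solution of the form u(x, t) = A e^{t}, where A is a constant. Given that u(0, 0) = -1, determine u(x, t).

Answer: u(x, t) = - e^{t}

Derivation:
Substitute the ansatz u = A e^{t} into the left-hand side.
Derivatives of the ansatz:
  u_t = A e^{t}
  u_tt = A e^{t}
Term by term:
  u_t = A e^{t}
  2·u_tt = 2 A e^{t}
So the left-hand side equals
  3 A e^{t}
This must equal f(x, t) = - 3 e^{t} identically.
Matching coefficients of the independent functions:
  [e^{t}]:  3 A = -3
Solving: A = -1.
Check against the point condition:
  u(0, 0) = -1  ⟹  A = -1  ✓
Hence u(x, t) = - e^{t}.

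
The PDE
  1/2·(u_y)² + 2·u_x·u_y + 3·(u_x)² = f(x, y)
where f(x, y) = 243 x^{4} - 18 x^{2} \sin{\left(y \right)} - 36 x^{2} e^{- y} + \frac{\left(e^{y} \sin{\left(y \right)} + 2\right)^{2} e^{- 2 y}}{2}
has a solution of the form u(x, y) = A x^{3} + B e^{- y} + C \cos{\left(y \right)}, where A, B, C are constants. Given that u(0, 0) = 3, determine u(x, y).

Substitute the ansatz u = A x^{3} + B e^{- y} + C \cos{\left(y \right)} into the left-hand side.
Derivatives of the ansatz:
  u_y = - B e^{- y} - C \sin{\left(y \right)}
  u_x = 3 A x^{2}
Term by term:
  1/2·(u_y)² = \frac{B^{2} e^{- 2 y}}{2} + B C e^{- y} \sin{\left(y \right)} + \frac{C^{2} \sin^{2}{\left(y \right)}}{2}
  2·u_x·u_y = - 6 A B x^{2} e^{- y} - 6 A C x^{2} \sin{\left(y \right)}
  3·(u_x)² = 27 A^{2} x^{4}
So the left-hand side equals
  27 A^{2} x^{4} - 6 A B x^{2} e^{- y} - 6 A C x^{2} \sin{\left(y \right)} + \frac{B^{2} e^{- 2 y}}{2} + B C e^{- y} \sin{\left(y \right)} + \frac{C^{2} \sin^{2}{\left(y \right)}}{2}
This must equal f(x, y) identically; expanded, f = 243 x^{4} - 18 x^{2} \sin{\left(y \right)} - 36 x^{2} e^{- y} + \frac{\sin^{2}{\left(y \right)}}{2} + 2 e^{- y} \sin{\left(y \right)} + 2 e^{- 2 y}.
Matching coefficients of the independent functions:
  [x^{4}]:  27 A^{2} = 243
  [x^{2} e^{- y}]:  - 6 A B = -36
  [x^{2} \sin{\left(y \right)}]:  - 6 A C = -18
  [e^{- y} \sin{\left(y \right)}]:  B C = 2
  [e^{- 2 y}]:  \frac{B^{2}}{2} = 2
  [\sin^{2}{\left(y \right)}]:  \frac{C^{2}}{2} = \frac{1}{2}
These equations allow (A, B, C) = (-3, -2, -1) or (3, 2, 1).
Impose the point condition(s):
  u(0, 0) = 3  ⟹  B + C = 3
Only A = 3, B = 2, C = 1 satisfies everything.
Hence u(x, y) = 3 x^{3} + \cos{\left(y \right)} + 2 e^{- y}.

Answer: u(x, y) = 3 x^{3} + \cos{\left(y \right)} + 2 e^{- y}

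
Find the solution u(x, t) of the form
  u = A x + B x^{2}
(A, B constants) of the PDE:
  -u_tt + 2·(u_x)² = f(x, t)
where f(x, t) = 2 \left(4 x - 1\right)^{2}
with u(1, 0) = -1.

Substitute the ansatz u = A x + B x^{2} into the left-hand side.
Derivatives of the ansatz:
  u_tt = 0
  u_x = A + 2 B x
Term by term:
  -u_tt = 0
  2·(u_x)² = 2 A^{2} + 8 A B x + 8 B^{2} x^{2}
So the left-hand side equals
  2 A^{2} + 8 A B x + 8 B^{2} x^{2}
This must equal f(x, t) identically; expanded, f = 32 x^{2} - 16 x + 2.
Matching coefficients of the independent functions:
  [constant term]:  2 A^{2} = 2
  [x]:  8 A B = -16
  [x^{2}]:  8 B^{2} = 32
These equations allow (A, B) = (-1, 2) or (1, -2).
Impose the point condition(s):
  u(1, 0) = -1  ⟹  A + B = -1
Only A = 1, B = -2 satisfies everything.
Hence u(x, t) = - 2 x^{2} + x.

Answer: u(x, t) = - 2 x^{2} + x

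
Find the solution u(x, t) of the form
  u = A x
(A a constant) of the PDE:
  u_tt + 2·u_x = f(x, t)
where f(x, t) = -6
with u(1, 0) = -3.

Substitute the ansatz u = A x into the left-hand side.
Derivatives of the ansatz:
  u_tt = 0
  u_x = A
Term by term:
  u_tt = 0
  2·u_x = 2 A
So the left-hand side equals
  2 A
This must equal f(x, t) = -6 identically.
Matching coefficients of the independent functions:
  [constant term]:  2 A = -6
Solving: A = -3.
Check against the point condition:
  u(1, 0) = -3  ⟹  A = -3  ✓
Hence u(x, t) = - 3 x.

Answer: u(x, t) = - 3 x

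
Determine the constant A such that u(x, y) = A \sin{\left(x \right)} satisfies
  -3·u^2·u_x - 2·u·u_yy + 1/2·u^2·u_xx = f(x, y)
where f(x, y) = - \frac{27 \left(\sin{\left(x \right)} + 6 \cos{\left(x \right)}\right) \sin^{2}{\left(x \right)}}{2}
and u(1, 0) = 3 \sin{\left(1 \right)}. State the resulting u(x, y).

Substitute the ansatz u = A \sin{\left(x \right)} into the left-hand side.
Derivatives of the ansatz:
  u_x = A \cos{\left(x \right)}
  u_yy = 0
  u_xx = - A \sin{\left(x \right)}
Term by term:
  -3·u^2·u_x = - 3 A^{3} \sin^{2}{\left(x \right)} \cos{\left(x \right)}
  -2·u·u_yy = 0
  1/2·u^2·u_xx = - \frac{A^{3} \sin^{3}{\left(x \right)}}{2}
So the left-hand side equals
  - \frac{A^{3} \sin^{3}{\left(x \right)}}{2} - 3 A^{3} \sin^{2}{\left(x \right)} \cos{\left(x \right)}
This must equal f(x, y) identically; expanded, f = - \frac{27 \sin^{3}{\left(x \right)}}{2} - 81 \sin^{2}{\left(x \right)} \cos{\left(x \right)}.
Matching coefficients of the independent functions:
  [\sin^{2}{\left(x \right)} \cos{\left(x \right)}]:  - 3 A^{3} = -81
  [\sin^{3}{\left(x \right)}]:  - \frac{A^{3}}{2} = - \frac{27}{2}
Solving: A = 3.
Check against the point condition:
  u(1, 0) = 3 \sin{\left(1 \right)}  ⟹  A \sin{\left(1 \right)} = 3 \sin{\left(1 \right)}  ✓
Hence u(x, y) = 3 \sin{\left(x \right)}.

Answer: u(x, y) = 3 \sin{\left(x \right)}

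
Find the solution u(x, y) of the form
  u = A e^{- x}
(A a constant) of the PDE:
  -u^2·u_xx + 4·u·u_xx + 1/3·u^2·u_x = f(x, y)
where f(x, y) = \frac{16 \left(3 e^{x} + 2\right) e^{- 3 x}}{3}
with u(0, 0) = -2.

Substitute the ansatz u = A e^{- x} into the left-hand side.
Derivatives of the ansatz:
  u_xx = A e^{- x}
  u_x = - A e^{- x}
Term by term:
  -u^2·u_xx = - A^{3} e^{- 3 x}
  4·u·u_xx = 4 A^{2} e^{- 2 x}
  1/3·u^2·u_x = - \frac{A^{3} e^{- 3 x}}{3}
So the left-hand side equals
  - \frac{4 A^{3} e^{- 3 x}}{3} + 4 A^{2} e^{- 2 x}
This must equal f(x, y) = \frac{16 \left(3 e^{x} + 2\right) e^{- 3 x}}{3} identically.
Matching coefficients of the independent functions:
  [e^{- 3 x}]:  - \frac{4 A^{3}}{3} = \frac{32}{3}
  [e^{- 2 x}]:  4 A^{2} = 16
Solving: A = -2.
Check against the point condition:
  u(0, 0) = -2  ⟹  A = -2  ✓
Hence u(x, y) = - 2 e^{- x}.

Answer: u(x, y) = - 2 e^{- x}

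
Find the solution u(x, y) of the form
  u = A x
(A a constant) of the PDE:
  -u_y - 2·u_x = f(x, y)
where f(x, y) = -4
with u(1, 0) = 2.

Substitute the ansatz u = A x into the left-hand side.
Derivatives of the ansatz:
  u_y = 0
  u_x = A
Term by term:
  -u_y = 0
  -2·u_x = - 2 A
So the left-hand side equals
  - 2 A
This must equal f(x, y) = -4 identically.
Matching coefficients of the independent functions:
  [constant term]:  - 2 A = -4
Solving: A = 2.
Check against the point condition:
  u(1, 0) = 2  ⟹  A = 2  ✓
Hence u(x, y) = 2 x.

Answer: u(x, y) = 2 x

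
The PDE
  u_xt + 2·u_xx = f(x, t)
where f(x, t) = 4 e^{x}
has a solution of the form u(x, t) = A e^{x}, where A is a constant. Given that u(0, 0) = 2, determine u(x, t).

Substitute the ansatz u = A e^{x} into the left-hand side.
Derivatives of the ansatz:
  u_xt = 0
  u_xx = A e^{x}
Term by term:
  u_xt = 0
  2·u_xx = 2 A e^{x}
So the left-hand side equals
  2 A e^{x}
This must equal f(x, t) = 4 e^{x} identically.
Matching coefficients of the independent functions:
  [e^{x}]:  2 A = 4
Solving: A = 2.
Check against the point condition:
  u(0, 0) = 2  ⟹  A = 2  ✓
Hence u(x, t) = 2 e^{x}.

Answer: u(x, t) = 2 e^{x}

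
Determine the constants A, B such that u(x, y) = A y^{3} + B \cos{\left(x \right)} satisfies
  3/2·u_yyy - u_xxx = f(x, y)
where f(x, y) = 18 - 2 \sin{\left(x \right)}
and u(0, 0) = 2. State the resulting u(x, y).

Substitute the ansatz u = A y^{3} + B \cos{\left(x \right)} into the left-hand side.
Derivatives of the ansatz:
  u_yyy = 6 A
  u_xxx = B \sin{\left(x \right)}
Term by term:
  3/2·u_yyy = 9 A
  -u_xxx = - B \sin{\left(x \right)}
So the left-hand side equals
  9 A - B \sin{\left(x \right)}
This must equal f(x, y) = 18 - 2 \sin{\left(x \right)} identically.
Matching coefficients of the independent functions:
  [constant term]:  9 A = 18
  [\sin{\left(x \right)}]:  - B = -2
Solving: A = 2, B = 2.
Check against the point condition:
  u(0, 0) = 2  ⟹  B = 2  ✓
Hence u(x, y) = 2 y^{3} + 2 \cos{\left(x \right)}.

Answer: u(x, y) = 2 y^{3} + 2 \cos{\left(x \right)}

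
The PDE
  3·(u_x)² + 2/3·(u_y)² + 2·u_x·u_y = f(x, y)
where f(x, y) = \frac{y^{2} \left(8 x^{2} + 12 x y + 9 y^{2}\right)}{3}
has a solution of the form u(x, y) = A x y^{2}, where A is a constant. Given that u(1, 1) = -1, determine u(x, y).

Substitute the ansatz u = A x y^{2} into the left-hand side.
Derivatives of the ansatz:
  u_x = A y^{2}
  u_y = 2 A x y
Term by term:
  3·(u_x)² = 3 A^{2} y^{4}
  2/3·(u_y)² = \frac{8 A^{2} x^{2} y^{2}}{3}
  2·u_x·u_y = 4 A^{2} x y^{3}
So the left-hand side equals
  \frac{8 A^{2} x^{2} y^{2}}{3} + 4 A^{2} x y^{3} + 3 A^{2} y^{4}
This must equal f(x, y) = \frac{y^{2} \left(8 x^{2} + 12 x y + 9 y^{2}\right)}{3} identically.
Matching coefficients of the independent functions:
  [y^{4}]:  3 A^{2} = 3
  [x y^{3}]:  4 A^{2} = 4
  [x^{2} y^{2}]:  \frac{8 A^{2}}{3} = \frac{8}{3}
These equations allow (A) = (-1) or (1).
Impose the point condition(s):
  u(1, 1) = -1  ⟹  A = -1
Only A = -1 satisfies everything.
Hence u(x, y) = - x y^{2}.

Answer: u(x, y) = - x y^{2}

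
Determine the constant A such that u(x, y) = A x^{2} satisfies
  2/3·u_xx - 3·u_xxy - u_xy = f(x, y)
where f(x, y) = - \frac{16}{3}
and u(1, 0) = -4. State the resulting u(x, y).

Substitute the ansatz u = A x^{2} into the left-hand side.
Derivatives of the ansatz:
  u_xx = 2 A
  u_xxy = 0
  u_xy = 0
Term by term:
  2/3·u_xx = \frac{4 A}{3}
  -3·u_xxy = 0
  -u_xy = 0
So the left-hand side equals
  \frac{4 A}{3}
This must equal f(x, y) = - \frac{16}{3} identically.
Matching coefficients of the independent functions:
  [constant term]:  \frac{4 A}{3} = - \frac{16}{3}
Solving: A = -4.
Check against the point condition:
  u(1, 0) = -4  ⟹  A = -4  ✓
Hence u(x, y) = - 4 x^{2}.

Answer: u(x, y) = - 4 x^{2}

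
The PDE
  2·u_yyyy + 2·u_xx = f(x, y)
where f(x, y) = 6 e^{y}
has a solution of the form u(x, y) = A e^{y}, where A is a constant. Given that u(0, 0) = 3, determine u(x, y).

Substitute the ansatz u = A e^{y} into the left-hand side.
Derivatives of the ansatz:
  u_yyyy = A e^{y}
  u_xx = 0
Term by term:
  2·u_yyyy = 2 A e^{y}
  2·u_xx = 0
So the left-hand side equals
  2 A e^{y}
This must equal f(x, y) = 6 e^{y} identically.
Matching coefficients of the independent functions:
  [e^{y}]:  2 A = 6
Solving: A = 3.
Check against the point condition:
  u(0, 0) = 3  ⟹  A = 3  ✓
Hence u(x, y) = 3 e^{y}.

Answer: u(x, y) = 3 e^{y}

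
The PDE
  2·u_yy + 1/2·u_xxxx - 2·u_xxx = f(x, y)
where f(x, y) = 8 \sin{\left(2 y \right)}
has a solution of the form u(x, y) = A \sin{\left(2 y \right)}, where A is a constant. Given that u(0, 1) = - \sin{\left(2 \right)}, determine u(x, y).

Substitute the ansatz u = A \sin{\left(2 y \right)} into the left-hand side.
Derivatives of the ansatz:
  u_yy = - 4 A \sin{\left(2 y \right)}
  u_xxxx = 0
  u_xxx = 0
Term by term:
  2·u_yy = - 8 A \sin{\left(2 y \right)}
  1/2·u_xxxx = 0
  -2·u_xxx = 0
So the left-hand side equals
  - 8 A \sin{\left(2 y \right)}
This must equal f(x, y) = 8 \sin{\left(2 y \right)} identically.
Matching coefficients of the independent functions:
  [\sin{\left(2 y \right)}]:  - 8 A = 8
Solving: A = -1.
Check against the point condition:
  u(0, 1) = - \sin{\left(2 \right)}  ⟹  A \sin{\left(2 \right)} = - \sin{\left(2 \right)}  ✓
Hence u(x, y) = - \sin{\left(2 y \right)}.

Answer: u(x, y) = - \sin{\left(2 y \right)}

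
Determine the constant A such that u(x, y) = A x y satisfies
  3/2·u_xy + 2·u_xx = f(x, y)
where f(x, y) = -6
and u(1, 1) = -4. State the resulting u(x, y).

Substitute the ansatz u = A x y into the left-hand side.
Derivatives of the ansatz:
  u_xy = A
  u_xx = 0
Term by term:
  3/2·u_xy = \frac{3 A}{2}
  2·u_xx = 0
So the left-hand side equals
  \frac{3 A}{2}
This must equal f(x, y) = -6 identically.
Matching coefficients of the independent functions:
  [constant term]:  \frac{3 A}{2} = -6
Solving: A = -4.
Check against the point condition:
  u(1, 1) = -4  ⟹  A = -4  ✓
Hence u(x, y) = - 4 x y.

Answer: u(x, y) = - 4 x y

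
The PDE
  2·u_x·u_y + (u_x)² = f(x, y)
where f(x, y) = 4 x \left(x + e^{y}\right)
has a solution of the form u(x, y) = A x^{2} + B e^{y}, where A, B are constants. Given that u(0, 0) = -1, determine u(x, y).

Answer: u(x, y) = - x^{2} - e^{y}

Derivation:
Substitute the ansatz u = A x^{2} + B e^{y} into the left-hand side.
Derivatives of the ansatz:
  u_x = 2 A x
  u_y = B e^{y}
Term by term:
  2·u_x·u_y = 4 A B x e^{y}
  (u_x)² = 4 A^{2} x^{2}
So the left-hand side equals
  4 A^{2} x^{2} + 4 A B x e^{y}
This must equal f(x, y) identically; expanded, f = 4 x^{2} + 4 x e^{y}.
Matching coefficients of the independent functions:
  [x^{2}]:  4 A^{2} = 4
  [x e^{y}]:  4 A B = 4
These equations allow (A, B) = (-1, -1) or (1, 1).
Impose the point condition(s):
  u(0, 0) = -1  ⟹  B = -1
Only A = -1, B = -1 satisfies everything.
Hence u(x, y) = - x^{2} - e^{y}.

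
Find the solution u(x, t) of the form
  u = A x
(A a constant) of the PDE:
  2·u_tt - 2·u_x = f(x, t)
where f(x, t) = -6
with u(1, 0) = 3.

Substitute the ansatz u = A x into the left-hand side.
Derivatives of the ansatz:
  u_tt = 0
  u_x = A
Term by term:
  2·u_tt = 0
  -2·u_x = - 2 A
So the left-hand side equals
  - 2 A
This must equal f(x, t) = -6 identically.
Matching coefficients of the independent functions:
  [constant term]:  - 2 A = -6
Solving: A = 3.
Check against the point condition:
  u(1, 0) = 3  ⟹  A = 3  ✓
Hence u(x, t) = 3 x.

Answer: u(x, t) = 3 x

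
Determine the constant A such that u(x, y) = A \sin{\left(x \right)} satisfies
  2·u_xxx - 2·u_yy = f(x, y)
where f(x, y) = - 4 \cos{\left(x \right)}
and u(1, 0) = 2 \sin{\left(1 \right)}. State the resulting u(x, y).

Substitute the ansatz u = A \sin{\left(x \right)} into the left-hand side.
Derivatives of the ansatz:
  u_xxx = - A \cos{\left(x \right)}
  u_yy = 0
Term by term:
  2·u_xxx = - 2 A \cos{\left(x \right)}
  -2·u_yy = 0
So the left-hand side equals
  - 2 A \cos{\left(x \right)}
This must equal f(x, y) = - 4 \cos{\left(x \right)} identically.
Matching coefficients of the independent functions:
  [\cos{\left(x \right)}]:  - 2 A = -4
Solving: A = 2.
Check against the point condition:
  u(1, 0) = 2 \sin{\left(1 \right)}  ⟹  A \sin{\left(1 \right)} = 2 \sin{\left(1 \right)}  ✓
Hence u(x, y) = 2 \sin{\left(x \right)}.

Answer: u(x, y) = 2 \sin{\left(x \right)}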